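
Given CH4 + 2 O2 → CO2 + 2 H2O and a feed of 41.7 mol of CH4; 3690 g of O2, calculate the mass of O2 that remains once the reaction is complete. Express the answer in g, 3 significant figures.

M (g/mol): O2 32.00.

1020 g

n(CH4) = 41.70 mol
n(O2) = 3690 / 32.00 = 115.3 mol
n/ν for CH4 = 41.70/1 = 41.70
n/ν for O2 = 115.3/2 = 57.65
Smallest n/ν is CH4 → limiting reagent.
O2 consumed = (2/1) × 41.70 = 83.40 mol
O2 remaining = 115.3 − 83.40 = 31.90 mol
mass = 31.90 × 32.00 = 1021 g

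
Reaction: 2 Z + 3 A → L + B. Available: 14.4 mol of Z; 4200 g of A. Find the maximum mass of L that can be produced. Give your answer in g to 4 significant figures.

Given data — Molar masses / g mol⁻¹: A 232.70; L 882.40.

n(Z) = 14.40 mol
n(A) = 4200 / 232.70 = 18.05 mol
n/ν for Z = 14.40/2 = 7.200
n/ν for A = 18.05/3 = 6.017
Smallest n/ν is A → limiting reagent.
n(L) = (1/3) × 18.05 = 6.017 mol
mass = 6.017 × 882.40 = 5309 g

5309 g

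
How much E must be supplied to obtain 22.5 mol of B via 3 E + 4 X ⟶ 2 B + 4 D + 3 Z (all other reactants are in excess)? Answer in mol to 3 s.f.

n(B) = 22.50 mol
n(E) = (3/2) × 22.50 = 33.75 mol

33.8 mol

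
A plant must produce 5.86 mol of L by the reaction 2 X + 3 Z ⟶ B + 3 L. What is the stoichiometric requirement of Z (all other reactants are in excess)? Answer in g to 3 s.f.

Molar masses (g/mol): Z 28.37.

166 g

n(L) = 5.860 mol
n(Z) = (3/3) × 5.860 = 5.860 mol
mass = 5.860 × 28.37 = 166.2 g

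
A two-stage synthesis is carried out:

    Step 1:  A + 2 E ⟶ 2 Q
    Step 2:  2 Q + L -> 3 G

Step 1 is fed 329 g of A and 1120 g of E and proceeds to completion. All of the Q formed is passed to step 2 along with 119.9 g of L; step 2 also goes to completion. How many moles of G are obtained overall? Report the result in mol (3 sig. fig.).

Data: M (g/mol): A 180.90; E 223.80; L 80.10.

4.49 mol

Step 1:
n(A) = 329.0 / 180.90 = 1.819 mol
n(E) = 1120 / 223.80 = 5.004 mol
n/ν for A = 1.819/1 = 1.819
n/ν for E = 5.004/2 = 2.502
Smallest n/ν is A → limiting reagent.
n(Q) produced = (2/1) × 1.819 = 3.638 mol
Step 2:
n(Q) available = 3.638 mol
n(L) = 119.9 / 80.10 = 1.497 mol
n/ν for Q = 3.638/2 = 1.819
n/ν for L = 1.497/1 = 1.497
Smallest n/ν is L → limiting reagent.
n(G) = (3/1) × 1.497 = 4.491 mol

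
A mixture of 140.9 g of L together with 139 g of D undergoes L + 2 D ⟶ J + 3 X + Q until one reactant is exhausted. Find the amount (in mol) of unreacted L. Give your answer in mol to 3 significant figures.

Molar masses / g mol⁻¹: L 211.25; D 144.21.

0.185 mol

n(L) = 140.9 / 211.25 = 0.6670 mol
n(D) = 139.0 / 144.21 = 0.9639 mol
n/ν for L = 0.6670/1 = 0.6670
n/ν for D = 0.9639/2 = 0.4820
Smallest n/ν is D → limiting reagent.
L consumed = (1/2) × 0.9639 = 0.4820 mol
L remaining = 0.6670 − 0.4820 = 0.1850 mol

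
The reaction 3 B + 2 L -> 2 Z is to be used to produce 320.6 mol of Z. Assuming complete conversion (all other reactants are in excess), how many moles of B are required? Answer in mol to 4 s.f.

n(Z) = 320.6 mol
n(B) = (3/2) × 320.6 = 480.9 mol

480.9 mol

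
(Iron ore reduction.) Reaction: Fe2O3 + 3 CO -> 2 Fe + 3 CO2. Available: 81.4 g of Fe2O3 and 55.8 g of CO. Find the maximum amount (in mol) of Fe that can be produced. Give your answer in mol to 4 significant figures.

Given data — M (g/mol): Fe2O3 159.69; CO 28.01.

1.019 mol

n(Fe2O3) = 81.40 / 159.69 = 0.5097 mol
n(CO) = 55.80 / 28.01 = 1.992 mol
n/ν for Fe2O3 = 0.5097/1 = 0.5097
n/ν for CO = 1.992/3 = 0.6640
Smallest n/ν is Fe2O3 → limiting reagent.
n(Fe) = (2/1) × 0.5097 = 1.019 mol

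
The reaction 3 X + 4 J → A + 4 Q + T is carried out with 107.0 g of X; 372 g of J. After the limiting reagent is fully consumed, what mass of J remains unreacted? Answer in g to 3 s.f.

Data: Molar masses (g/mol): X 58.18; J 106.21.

112 g

n(X) = 107.0 / 58.18 = 1.839 mol
n(J) = 372.0 / 106.21 = 3.502 mol
n/ν for X = 1.839/3 = 0.6130
n/ν for J = 3.502/4 = 0.8755
Smallest n/ν is X → limiting reagent.
J consumed = (4/3) × 1.839 = 2.452 mol
J remaining = 3.502 − 2.452 = 1.050 mol
mass = 1.050 × 106.21 = 111.5 g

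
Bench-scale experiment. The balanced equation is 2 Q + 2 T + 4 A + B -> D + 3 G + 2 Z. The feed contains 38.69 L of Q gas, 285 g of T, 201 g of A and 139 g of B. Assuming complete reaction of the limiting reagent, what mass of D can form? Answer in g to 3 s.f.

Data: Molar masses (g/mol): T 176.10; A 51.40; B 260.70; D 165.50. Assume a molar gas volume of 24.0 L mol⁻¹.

n(Q) = 38.69 / 24.0 = 1.612 mol
n(T) = 285.0 / 176.10 = 1.618 mol
n(A) = 201.0 / 51.40 = 3.911 mol
n(B) = 139.0 / 260.70 = 0.5332 mol
n/ν for Q = 1.612/2 = 0.8060
n/ν for T = 1.618/2 = 0.8090
n/ν for A = 3.911/4 = 0.9778
n/ν for B = 0.5332/1 = 0.5332
Smallest n/ν is B → limiting reagent.
n(D) = (1/1) × 0.5332 = 0.5332 mol
mass = 0.5332 × 165.50 = 88.24 g

88.2 g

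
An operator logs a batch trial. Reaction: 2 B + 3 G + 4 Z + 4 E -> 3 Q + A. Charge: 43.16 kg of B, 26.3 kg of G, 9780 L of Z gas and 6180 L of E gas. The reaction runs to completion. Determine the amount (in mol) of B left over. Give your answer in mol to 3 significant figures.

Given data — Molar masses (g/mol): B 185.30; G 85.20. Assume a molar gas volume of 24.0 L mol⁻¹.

n(B) = 43.16×1000 / 185.30 = 232.9 mol
n(G) = 26.30×1000 / 85.20 = 308.7 mol
n(Z) = 9780 / 24.0 = 407.5 mol
n(E) = 6180 / 24.0 = 257.5 mol
n/ν for B = 232.9/2 = 116.5
n/ν for G = 308.7/3 = 102.9
n/ν for Z = 407.5/4 = 101.9
n/ν for E = 257.5/4 = 64.38
Smallest n/ν is E → limiting reagent.
B consumed = (2/4) × 257.5 = 128.8 mol
B remaining = 232.9 − 128.8 = 104.1 mol

104 mol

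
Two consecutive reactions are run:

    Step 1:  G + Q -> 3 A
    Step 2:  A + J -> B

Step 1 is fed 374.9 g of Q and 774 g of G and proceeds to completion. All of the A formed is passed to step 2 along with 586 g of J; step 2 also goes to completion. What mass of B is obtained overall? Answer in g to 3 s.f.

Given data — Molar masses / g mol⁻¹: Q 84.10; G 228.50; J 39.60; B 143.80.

Step 1:
n(Q) = 374.9 / 84.10 = 4.458 mol
n(G) = 774.0 / 228.50 = 3.387 mol
n/ν for Q = 4.458/1 = 4.458
n/ν for G = 3.387/1 = 3.387
Smallest n/ν is G → limiting reagent.
n(A) produced = (3/1) × 3.387 = 10.16 mol
Step 2:
n(A) available = 10.16 mol
n(J) = 586.0 / 39.60 = 14.80 mol
n/ν for A = 10.16/1 = 10.16
n/ν for J = 14.80/1 = 14.80
Smallest n/ν is A → limiting reagent.
n(B) = (1/1) × 10.16 = 10.16 mol
mass = 10.16 × 143.80 = 1461 g

1460 g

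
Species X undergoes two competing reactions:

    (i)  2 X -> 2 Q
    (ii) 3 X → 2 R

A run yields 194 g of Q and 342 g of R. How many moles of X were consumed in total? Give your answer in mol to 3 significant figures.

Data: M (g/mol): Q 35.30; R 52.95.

n(Q) = 194 / 35.30 = 5.496 mol
n(R) = 342 / 52.95 = 6.459 mol
n(X) via (i) = (2/2)×5.496 = 5.496 mol
n(X) via (ii) = (3/2)×6.459 = 9.689 mol
total n(X) = 5.496 + 9.689 = 15.19 mol

15.2 mol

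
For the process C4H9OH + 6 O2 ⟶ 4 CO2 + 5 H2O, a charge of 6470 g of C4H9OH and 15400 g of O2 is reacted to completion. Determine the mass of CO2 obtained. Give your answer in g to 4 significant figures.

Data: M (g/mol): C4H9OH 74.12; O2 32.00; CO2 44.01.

n(C4H9OH) = 6470 / 74.12 = 87.29 mol
n(O2) = 15400 / 32.00 = 481.3 mol
n/ν → C4H9OH: 87.29, O2: 80.22; O2 is limiting.
n(CO2) = (4/6) × 481.3 = 320.9 mol
mass = 320.9 × 44.01 = 14120 g

14120 g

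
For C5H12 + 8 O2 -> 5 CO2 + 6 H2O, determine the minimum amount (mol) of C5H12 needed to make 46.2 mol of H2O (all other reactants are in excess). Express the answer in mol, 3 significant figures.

n(H2O) = 46.20 mol
n(C5H12) = (1/6) × 46.20 = 7.700 mol

7.70 mol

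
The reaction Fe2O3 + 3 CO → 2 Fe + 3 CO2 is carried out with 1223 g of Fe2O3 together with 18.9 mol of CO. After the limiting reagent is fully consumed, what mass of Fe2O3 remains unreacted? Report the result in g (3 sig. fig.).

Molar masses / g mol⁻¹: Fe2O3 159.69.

n(Fe2O3) = 1223 / 159.69 = 7.659 mol
n(CO) = 18.90 mol
n/ν → Fe2O3: 7.659, CO: 6.300; CO is limiting.
Fe2O3 consumed = (1/3) × 18.90 = 6.300 mol
Fe2O3 remaining = 7.659 − 6.300 = 1.359 mol
mass = 1.359 × 159.69 = 217.0 g

217 g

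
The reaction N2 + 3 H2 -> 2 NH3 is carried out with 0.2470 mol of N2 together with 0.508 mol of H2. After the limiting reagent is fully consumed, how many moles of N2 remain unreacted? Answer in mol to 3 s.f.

0.0777 mol

n(N2) = 0.2470 mol
n(H2) = 0.5080 mol
n/ν for N2 = 0.2470/1 = 0.2470
n/ν for H2 = 0.5080/3 = 0.1693
Smallest n/ν is H2 → limiting reagent.
N2 consumed = (1/3) × 0.5080 = 0.1693 mol
N2 remaining = 0.2470 − 0.1693 = 0.07770 mol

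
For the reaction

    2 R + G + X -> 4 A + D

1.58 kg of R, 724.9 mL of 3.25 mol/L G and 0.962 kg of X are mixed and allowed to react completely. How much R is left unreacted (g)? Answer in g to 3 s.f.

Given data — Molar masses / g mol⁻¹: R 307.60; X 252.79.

n(R) = 1.580×1000 / 307.60 = 5.137 mol
n(G) = 3.25 × 724.9/1000 = 2.356 mol
n(X) = 0.9620×1000 / 252.79 = 3.806 mol
n/ν for R = 5.137/2 = 2.569
n/ν for G = 2.356/1 = 2.356
n/ν for X = 3.806/1 = 3.806
Smallest n/ν is G → limiting reagent.
R consumed = (2/1) × 2.356 = 4.712 mol
R remaining = 5.137 − 4.712 = 0.4250 mol
mass = 0.4250 × 307.60 = 130.7 g

131 g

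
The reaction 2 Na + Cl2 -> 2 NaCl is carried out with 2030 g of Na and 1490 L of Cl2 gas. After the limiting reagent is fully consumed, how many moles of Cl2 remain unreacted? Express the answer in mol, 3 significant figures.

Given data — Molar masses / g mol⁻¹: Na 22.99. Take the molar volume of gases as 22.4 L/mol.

22.4 mol

n(Na) = 2030 / 22.99 = 88.30 mol
n(Cl2) = 1490 / 22.4 = 66.52 mol
n/ν for Na = 88.30/2 = 44.15
n/ν for Cl2 = 66.52/1 = 66.52
Smallest n/ν is Na → limiting reagent.
Cl2 consumed = (1/2) × 88.30 = 44.15 mol
Cl2 remaining = 66.52 − 44.15 = 22.37 mol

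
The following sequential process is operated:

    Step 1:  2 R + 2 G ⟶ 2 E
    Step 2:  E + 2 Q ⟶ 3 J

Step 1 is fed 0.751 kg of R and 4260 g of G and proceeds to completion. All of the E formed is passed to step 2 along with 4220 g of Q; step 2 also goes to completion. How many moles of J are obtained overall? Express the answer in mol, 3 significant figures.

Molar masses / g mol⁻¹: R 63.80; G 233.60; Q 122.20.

Step 1:
n(R) = 0.7510×1000 / 63.80 = 11.77 mol
n(G) = 4260 / 233.60 = 18.24 mol
n/ν for R = 11.77/2 = 5.885
n/ν for G = 18.24/2 = 9.120
Smallest n/ν is R → limiting reagent.
n(E) produced = (2/2) × 11.77 = 11.77 mol
Step 2:
n(E) available = 11.77 mol
n(Q) = 4220 / 122.20 = 34.53 mol
n/ν for E = 11.77/1 = 11.77
n/ν for Q = 34.53/2 = 17.27
Smallest n/ν is E → limiting reagent.
n(J) = (3/1) × 11.77 = 35.31 mol

35.3 mol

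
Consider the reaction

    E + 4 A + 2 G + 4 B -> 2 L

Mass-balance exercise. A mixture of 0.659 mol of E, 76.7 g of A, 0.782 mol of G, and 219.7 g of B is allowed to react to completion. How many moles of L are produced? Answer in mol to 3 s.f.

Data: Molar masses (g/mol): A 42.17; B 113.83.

0.782 mol

n(E) = 0.6590 mol
n(A) = 76.70 / 42.17 = 1.819 mol
n(G) = 0.7820 mol
n(B) = 219.7 / 113.83 = 1.930 mol
n/ν for E = 0.6590/1 = 0.6590
n/ν for A = 1.819/4 = 0.4548
n/ν for G = 0.7820/2 = 0.3910
n/ν for B = 1.930/4 = 0.4825
Smallest n/ν is G → limiting reagent.
n(L) = (2/2) × 0.7820 = 0.7820 mol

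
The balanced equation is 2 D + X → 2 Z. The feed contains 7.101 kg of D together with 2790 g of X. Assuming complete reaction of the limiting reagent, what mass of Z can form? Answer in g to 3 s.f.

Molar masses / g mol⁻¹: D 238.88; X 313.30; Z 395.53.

7040 g

n(D) = 7.101×1000 / 238.88 = 29.73 mol
n(X) = 2790 / 313.30 = 8.905 mol
n/ν for D = 29.73/2 = 14.87
n/ν for X = 8.905/1 = 8.905
Smallest n/ν is X → limiting reagent.
n(Z) = (2/1) × 8.905 = 17.81 mol
mass = 17.81 × 395.53 = 7044 g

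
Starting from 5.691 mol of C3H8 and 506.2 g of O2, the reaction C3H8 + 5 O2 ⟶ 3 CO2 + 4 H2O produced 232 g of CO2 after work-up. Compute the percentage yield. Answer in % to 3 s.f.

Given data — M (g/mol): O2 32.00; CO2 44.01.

55.5 %

n(C3H8) = 5.691 mol
n(O2) = 506.2 / 32.00 = 15.82 mol
n/ν for C3H8 = 5.691/1 = 5.691
n/ν for O2 = 15.82/5 = 3.164
Smallest n/ν is O2 → limiting reagent.
theoretical n(CO2) = (3/5) × 15.82 = 9.492 mol → 417.7 g
% yield = 232 / 417.7 × 100 = 55.54 %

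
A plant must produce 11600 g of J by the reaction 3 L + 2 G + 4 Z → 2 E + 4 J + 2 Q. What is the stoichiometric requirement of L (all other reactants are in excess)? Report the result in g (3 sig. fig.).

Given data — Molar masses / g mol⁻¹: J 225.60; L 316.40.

12200 g

n(J) = 11600 / 225.60 = 51.42 mol
n(L) = (3/4) × 51.42 = 38.57 mol
mass = 38.57 × 316.40 = 12200 g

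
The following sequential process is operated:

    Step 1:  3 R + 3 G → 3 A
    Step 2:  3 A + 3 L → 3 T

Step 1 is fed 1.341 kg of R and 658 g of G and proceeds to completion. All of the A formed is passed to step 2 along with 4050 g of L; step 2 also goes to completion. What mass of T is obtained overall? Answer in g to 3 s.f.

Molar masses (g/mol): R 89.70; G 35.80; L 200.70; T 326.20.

4880 g

Step 1:
n(R) = 1.341×1000 / 89.70 = 14.95 mol
n(G) = 658.0 / 35.80 = 18.38 mol
n/ν for R = 14.95/3 = 4.983
n/ν for G = 18.38/3 = 6.127
Smallest n/ν is R → limiting reagent.
n(A) produced = (3/3) × 14.95 = 14.95 mol
Step 2:
n(A) available = 14.95 mol
n(L) = 4050 / 200.70 = 20.18 mol
n/ν for A = 14.95/3 = 4.983
n/ν for L = 20.18/3 = 6.727
Smallest n/ν is A → limiting reagent.
n(T) = (3/3) × 14.95 = 14.95 mol
mass = 14.95 × 326.20 = 4877 g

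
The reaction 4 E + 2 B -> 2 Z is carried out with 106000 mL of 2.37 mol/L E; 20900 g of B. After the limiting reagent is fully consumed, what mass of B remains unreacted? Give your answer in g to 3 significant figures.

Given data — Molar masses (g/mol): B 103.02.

n(E) = 2.37 × 106000/1000 = 251.2 mol
n(B) = 20900 / 103.02 = 202.9 mol
n/ν → E: 62.80, B: 101.5; E is limiting.
B consumed = (2/4) × 251.2 = 125.6 mol
B remaining = 202.9 − 125.6 = 77.30 mol
mass = 77.30 × 103.02 = 7963 g

7960 g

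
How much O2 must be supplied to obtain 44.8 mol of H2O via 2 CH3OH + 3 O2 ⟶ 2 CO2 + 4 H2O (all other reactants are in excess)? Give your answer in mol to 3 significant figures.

33.6 mol

n(H2O) = 44.80 mol
n(O2) = (3/4) × 44.80 = 33.60 mol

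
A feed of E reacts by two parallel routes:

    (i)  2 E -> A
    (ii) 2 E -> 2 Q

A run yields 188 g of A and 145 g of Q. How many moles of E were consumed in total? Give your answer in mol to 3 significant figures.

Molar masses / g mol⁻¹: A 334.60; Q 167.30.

1.99 mol

n(A) = 188 / 334.60 = 0.5619 mol
n(Q) = 145 / 167.30 = 0.8667 mol
n(E) via (i) = (2/1)×0.5619 = 1.124 mol
n(E) via (ii) = (2/2)×0.8667 = 0.8667 mol
total n(E) = 1.124 + 0.8667 = 1.991 mol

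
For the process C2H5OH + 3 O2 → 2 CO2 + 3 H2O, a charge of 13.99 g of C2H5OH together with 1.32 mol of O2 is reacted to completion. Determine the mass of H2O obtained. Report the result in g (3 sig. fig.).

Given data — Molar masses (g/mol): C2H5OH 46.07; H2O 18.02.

16.4 g

n(C2H5OH) = 13.99 / 46.07 = 0.3037 mol
n(O2) = 1.320 mol
n/ν for C2H5OH = 0.3037/1 = 0.3037
n/ν for O2 = 1.320/3 = 0.4400
Smallest n/ν is C2H5OH → limiting reagent.
n(H2O) = (3/1) × 0.3037 = 0.9111 mol
mass = 0.9111 × 18.02 = 16.42 g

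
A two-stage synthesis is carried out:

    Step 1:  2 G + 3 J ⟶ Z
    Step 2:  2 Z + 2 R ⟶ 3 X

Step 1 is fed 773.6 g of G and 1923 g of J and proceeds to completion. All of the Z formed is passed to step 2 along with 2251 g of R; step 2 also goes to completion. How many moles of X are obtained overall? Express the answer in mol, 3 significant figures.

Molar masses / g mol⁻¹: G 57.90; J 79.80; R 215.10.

Step 1:
n(G) = 773.6 / 57.90 = 13.36 mol
n(J) = 1923 / 79.80 = 24.10 mol
n/ν → G: 6.680, J: 8.033; G is limiting.
n(Z) produced = (1/2) × 13.36 = 6.680 mol
Step 2:
n(Z) available = 6.680 mol
n(R) = 2251 / 215.10 = 10.46 mol
n/ν → Z: 3.340, R: 5.230; Z is limiting.
n(X) = (3/2) × 6.680 = 10.02 mol

10.0 mol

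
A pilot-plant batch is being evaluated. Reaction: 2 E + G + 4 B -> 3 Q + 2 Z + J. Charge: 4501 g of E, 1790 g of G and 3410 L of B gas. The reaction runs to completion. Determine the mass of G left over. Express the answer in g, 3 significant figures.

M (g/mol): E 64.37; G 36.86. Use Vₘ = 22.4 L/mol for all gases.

501 g

n(E) = 4501 / 64.37 = 69.92 mol
n(G) = 1790 / 36.86 = 48.56 mol
n(B) = 3410 / 22.4 = 152.2 mol
n/ν for E = 69.92/2 = 34.96
n/ν for G = 48.56/1 = 48.56
n/ν for B = 152.2/4 = 38.05
Smallest n/ν is E → limiting reagent.
G consumed = (1/2) × 69.92 = 34.96 mol
G remaining = 48.56 − 34.96 = 13.60 mol
mass = 13.60 × 36.86 = 501.3 g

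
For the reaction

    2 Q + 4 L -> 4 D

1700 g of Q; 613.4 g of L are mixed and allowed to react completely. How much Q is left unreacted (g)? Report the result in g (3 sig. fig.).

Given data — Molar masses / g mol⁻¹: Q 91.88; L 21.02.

359 g

n(Q) = 1700 / 91.88 = 18.50 mol
n(L) = 613.4 / 21.02 = 29.18 mol
n/ν for Q = 18.50/2 = 9.250
n/ν for L = 29.18/4 = 7.295
Smallest n/ν is L → limiting reagent.
Q consumed = (2/4) × 29.18 = 14.59 mol
Q remaining = 18.50 − 14.59 = 3.910 mol
mass = 3.910 × 91.88 = 359.3 g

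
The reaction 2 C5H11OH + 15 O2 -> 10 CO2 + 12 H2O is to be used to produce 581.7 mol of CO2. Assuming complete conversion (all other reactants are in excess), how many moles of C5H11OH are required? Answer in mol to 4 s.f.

n(CO2) = 581.7 mol
n(C5H11OH) = (2/10) × 581.7 = 116.3 mol

116.3 mol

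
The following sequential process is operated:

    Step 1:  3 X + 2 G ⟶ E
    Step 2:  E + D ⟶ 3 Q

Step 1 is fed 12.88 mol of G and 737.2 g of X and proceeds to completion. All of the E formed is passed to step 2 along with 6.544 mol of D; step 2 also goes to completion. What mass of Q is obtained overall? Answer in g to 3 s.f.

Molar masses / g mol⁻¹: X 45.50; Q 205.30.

3330 g

Step 1:
n(G) = 12.88 mol
n(X) = 737.2 / 45.50 = 16.20 mol
n/ν for G = 12.88/2 = 6.440
n/ν for X = 16.20/3 = 5.400
Smallest n/ν is X → limiting reagent.
n(E) produced = (1/3) × 16.20 = 5.400 mol
Step 2:
n(E) available = 5.400 mol
n(D) = 6.544 mol
n/ν for E = 5.400/1 = 5.400
n/ν for D = 6.544/1 = 6.544
Smallest n/ν is E → limiting reagent.
n(Q) = (3/1) × 5.400 = 16.20 mol
mass = 16.20 × 205.30 = 3326 g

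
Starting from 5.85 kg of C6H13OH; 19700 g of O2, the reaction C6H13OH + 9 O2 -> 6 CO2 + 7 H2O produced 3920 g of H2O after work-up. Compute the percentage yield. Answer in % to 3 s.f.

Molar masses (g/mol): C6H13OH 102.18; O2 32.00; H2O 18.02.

n(C6H13OH) = 5.850×1000 / 102.18 = 57.25 mol
n(O2) = 19700 / 32.00 = 615.6 mol
n/ν for C6H13OH = 57.25/1 = 57.25
n/ν for O2 = 615.6/9 = 68.40
Smallest n/ν is C6H13OH → limiting reagent.
theoretical n(H2O) = (7/1) × 57.25 = 400.8 mol → 7222 g
% yield = 3920 / 7222 × 100 = 54.28 %

54.3 %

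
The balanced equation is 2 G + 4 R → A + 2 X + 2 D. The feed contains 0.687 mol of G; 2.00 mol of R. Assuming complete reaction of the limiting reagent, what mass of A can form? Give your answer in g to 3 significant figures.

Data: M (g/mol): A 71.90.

n(G) = 0.6870 mol
n(R) = 2.000 mol
n/ν for G = 0.6870/2 = 0.3435
n/ν for R = 2.000/4 = 0.5000
Smallest n/ν is G → limiting reagent.
n(A) = (1/2) × 0.6870 = 0.3435 mol
mass = 0.3435 × 71.90 = 24.70 g

24.7 g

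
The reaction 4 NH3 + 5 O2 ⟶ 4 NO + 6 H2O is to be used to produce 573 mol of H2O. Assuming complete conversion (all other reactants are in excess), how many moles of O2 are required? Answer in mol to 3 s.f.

n(H2O) = 573.0 mol
n(O2) = (5/6) × 573.0 = 477.5 mol

478 mol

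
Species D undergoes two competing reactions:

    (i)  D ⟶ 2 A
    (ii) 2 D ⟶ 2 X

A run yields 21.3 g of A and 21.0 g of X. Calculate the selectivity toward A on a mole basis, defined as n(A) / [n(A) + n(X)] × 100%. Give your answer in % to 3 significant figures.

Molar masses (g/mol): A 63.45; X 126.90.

n(A) = 21.3 / 63.45 = 0.3357 mol
n(X) = 21.0 / 126.90 = 0.1655 mol
selectivity = 0.3357/(0.3357+0.1655) × 100 = 66.98 %

67.0 %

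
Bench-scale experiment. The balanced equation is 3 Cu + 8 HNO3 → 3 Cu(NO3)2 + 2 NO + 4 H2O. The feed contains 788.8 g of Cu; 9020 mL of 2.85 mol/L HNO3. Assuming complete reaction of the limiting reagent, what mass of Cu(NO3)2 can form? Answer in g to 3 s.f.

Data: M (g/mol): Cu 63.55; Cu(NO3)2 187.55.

1810 g

n(Cu) = 788.8 / 63.55 = 12.41 mol
n(HNO3) = 2.85 × 9020/1000 = 25.71 mol
n/ν for Cu = 12.41/3 = 4.137
n/ν for HNO3 = 25.71/8 = 3.214
Smallest n/ν is HNO3 → limiting reagent.
n(Cu(NO3)2) = (3/8) × 25.71 = 9.641 mol
mass = 9.641 × 187.55 = 1808 g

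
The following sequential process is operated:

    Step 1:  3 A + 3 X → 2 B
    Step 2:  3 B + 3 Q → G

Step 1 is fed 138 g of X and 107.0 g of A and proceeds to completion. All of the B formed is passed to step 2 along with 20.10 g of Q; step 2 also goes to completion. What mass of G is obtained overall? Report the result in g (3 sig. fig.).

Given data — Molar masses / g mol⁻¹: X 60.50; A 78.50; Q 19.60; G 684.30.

Step 1:
n(X) = 138.0 / 60.50 = 2.281 mol
n(A) = 107.0 / 78.50 = 1.363 mol
n/ν for X = 2.281/3 = 0.7603
n/ν for A = 1.363/3 = 0.4543
Smallest n/ν is A → limiting reagent.
n(B) produced = (2/3) × 1.363 = 0.9087 mol
Step 2:
n(B) available = 0.9087 mol
n(Q) = 20.10 / 19.60 = 1.026 mol
n/ν for B = 0.9087/3 = 0.3029
n/ν for Q = 1.026/3 = 0.3420
Smallest n/ν is B → limiting reagent.
n(G) = (1/3) × 0.9087 = 0.3029 mol
mass = 0.3029 × 684.30 = 207.3 g

207 g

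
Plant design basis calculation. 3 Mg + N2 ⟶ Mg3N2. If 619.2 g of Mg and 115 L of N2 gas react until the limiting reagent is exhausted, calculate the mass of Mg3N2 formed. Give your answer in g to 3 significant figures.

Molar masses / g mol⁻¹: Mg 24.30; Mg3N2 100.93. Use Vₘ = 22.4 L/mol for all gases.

518 g

n(Mg) = 619.2 / 24.30 = 25.48 mol
n(N2) = 115.0 / 22.4 = 5.134 mol
n/ν for Mg = 25.48/3 = 8.493
n/ν for N2 = 5.134/1 = 5.134
Smallest n/ν is N2 → limiting reagent.
n(Mg3N2) = (1/1) × 5.134 = 5.134 mol
mass = 5.134 × 100.93 = 518.2 g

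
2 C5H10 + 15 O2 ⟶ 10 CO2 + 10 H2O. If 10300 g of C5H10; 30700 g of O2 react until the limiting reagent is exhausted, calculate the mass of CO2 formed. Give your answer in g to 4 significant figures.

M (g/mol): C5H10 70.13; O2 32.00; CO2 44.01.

28150 g

n(C5H10) = 10300 / 70.13 = 146.9 mol
n(O2) = 30700 / 32.00 = 959.4 mol
n/ν → C5H10: 73.45, O2: 63.96; O2 is limiting.
n(CO2) = (10/15) × 959.4 = 639.6 mol
mass = 639.6 × 44.01 = 28150 g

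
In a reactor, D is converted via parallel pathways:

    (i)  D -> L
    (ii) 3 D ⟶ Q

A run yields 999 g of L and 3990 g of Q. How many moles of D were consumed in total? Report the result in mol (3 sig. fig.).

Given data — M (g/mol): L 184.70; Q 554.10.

27.0 mol

n(L) = 999 / 184.70 = 5.409 mol
n(Q) = 3990 / 554.10 = 7.201 mol
n(D) via (i) = (1/1)×5.409 = 5.409 mol
n(D) via (ii) = (3/1)×7.201 = 21.60 mol
total n(D) = 5.409 + 21.60 = 27.01 mol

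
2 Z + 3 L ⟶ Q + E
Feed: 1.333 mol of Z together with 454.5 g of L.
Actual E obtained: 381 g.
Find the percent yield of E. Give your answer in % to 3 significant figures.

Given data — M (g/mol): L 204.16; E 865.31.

66.1 %

n(Z) = 1.333 mol
n(L) = 454.5 / 204.16 = 2.226 mol
n/ν for Z = 1.333/2 = 0.6665
n/ν for L = 2.226/3 = 0.7420
Smallest n/ν is Z → limiting reagent.
theoretical n(E) = (1/2) × 1.333 = 0.6665 mol → 576.7 g
% yield = 381 / 576.7 × 100 = 66.07 %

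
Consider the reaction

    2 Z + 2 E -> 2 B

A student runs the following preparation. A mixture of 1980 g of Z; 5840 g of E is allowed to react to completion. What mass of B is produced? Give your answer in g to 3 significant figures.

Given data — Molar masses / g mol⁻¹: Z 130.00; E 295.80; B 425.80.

6490 g

n(Z) = 1980 / 130.00 = 15.23 mol
n(E) = 5840 / 295.80 = 19.74 mol
n/ν for Z = 15.23/2 = 7.615
n/ν for E = 19.74/2 = 9.870
Smallest n/ν is Z → limiting reagent.
n(B) = (2/2) × 15.23 = 15.23 mol
mass = 15.23 × 425.80 = 6485 g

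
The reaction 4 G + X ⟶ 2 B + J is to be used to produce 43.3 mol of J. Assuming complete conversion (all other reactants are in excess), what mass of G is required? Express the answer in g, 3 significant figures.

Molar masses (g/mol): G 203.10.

35200 g

n(J) = 43.30 mol
n(G) = (4/1) × 43.30 = 173.2 mol
mass = 173.2 × 203.10 = 35180 g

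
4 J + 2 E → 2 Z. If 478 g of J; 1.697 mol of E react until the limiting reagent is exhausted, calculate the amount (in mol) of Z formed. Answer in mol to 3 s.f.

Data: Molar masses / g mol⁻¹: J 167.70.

n(J) = 478.0 / 167.70 = 2.850 mol
n(E) = 1.697 mol
n/ν → J: 0.7125, E: 0.8485; J is limiting.
n(Z) = (2/4) × 2.850 = 1.425 mol

1.43 mol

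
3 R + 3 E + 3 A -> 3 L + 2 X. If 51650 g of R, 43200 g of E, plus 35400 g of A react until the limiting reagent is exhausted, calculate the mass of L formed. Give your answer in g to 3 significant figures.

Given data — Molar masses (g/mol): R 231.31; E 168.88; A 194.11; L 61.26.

11200 g

n(R) = 51650 / 231.31 = 223.3 mol
n(E) = 43200 / 168.88 = 255.8 mol
n(A) = 35400 / 194.11 = 182.4 mol
n/ν for R = 223.3/3 = 74.43
n/ν for E = 255.8/3 = 85.27
n/ν for A = 182.4/3 = 60.80
Smallest n/ν is A → limiting reagent.
n(L) = (3/3) × 182.4 = 182.4 mol
mass = 182.4 × 61.26 = 11170 g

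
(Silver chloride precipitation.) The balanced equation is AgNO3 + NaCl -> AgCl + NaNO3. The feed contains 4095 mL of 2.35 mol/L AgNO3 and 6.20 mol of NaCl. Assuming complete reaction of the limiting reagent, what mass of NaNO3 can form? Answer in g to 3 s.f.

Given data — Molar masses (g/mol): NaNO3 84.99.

n(AgNO3) = 2.35 × 4095/1000 = 9.623 mol
n(NaCl) = 6.200 mol
n/ν for AgNO3 = 9.623/1 = 9.623
n/ν for NaCl = 6.200/1 = 6.200
Smallest n/ν is NaCl → limiting reagent.
n(NaNO3) = (1/1) × 6.200 = 6.200 mol
mass = 6.200 × 84.99 = 526.9 g

527 g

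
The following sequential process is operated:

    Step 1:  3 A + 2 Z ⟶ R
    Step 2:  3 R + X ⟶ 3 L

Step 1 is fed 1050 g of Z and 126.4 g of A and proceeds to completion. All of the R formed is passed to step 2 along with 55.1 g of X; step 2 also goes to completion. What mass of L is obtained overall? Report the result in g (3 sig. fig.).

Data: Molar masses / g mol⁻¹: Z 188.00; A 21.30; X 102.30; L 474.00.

766 g

Step 1:
n(Z) = 1050 / 188.00 = 5.585 mol
n(A) = 126.4 / 21.30 = 5.934 mol
n/ν → Z: 2.793, A: 1.978; A is limiting.
n(R) produced = (1/3) × 5.934 = 1.978 mol
Step 2:
n(R) available = 1.978 mol
n(X) = 55.10 / 102.30 = 0.5386 mol
n/ν → R: 0.6593, X: 0.5386; X is limiting.
n(L) = (3/1) × 0.5386 = 1.616 mol
mass = 1.616 × 474.00 = 766.0 g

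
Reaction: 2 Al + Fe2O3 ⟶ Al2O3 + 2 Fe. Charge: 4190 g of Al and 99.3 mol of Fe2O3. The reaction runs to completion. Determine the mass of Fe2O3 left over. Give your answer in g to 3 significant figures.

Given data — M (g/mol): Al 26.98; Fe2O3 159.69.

3460 g

n(Al) = 4190 / 26.98 = 155.3 mol
n(Fe2O3) = 99.30 mol
n/ν for Al = 155.3/2 = 77.65
n/ν for Fe2O3 = 99.30/1 = 99.30
Smallest n/ν is Al → limiting reagent.
Fe2O3 consumed = (1/2) × 155.3 = 77.65 mol
Fe2O3 remaining = 99.30 − 77.65 = 21.65 mol
mass = 21.65 × 159.69 = 3457 g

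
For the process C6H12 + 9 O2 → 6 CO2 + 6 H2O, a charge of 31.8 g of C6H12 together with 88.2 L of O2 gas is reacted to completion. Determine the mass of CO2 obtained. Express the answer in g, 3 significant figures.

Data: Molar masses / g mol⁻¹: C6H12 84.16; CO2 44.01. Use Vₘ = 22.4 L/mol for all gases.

99.8 g

n(C6H12) = 31.80 / 84.16 = 0.3779 mol
n(O2) = 88.20 / 22.4 = 3.938 mol
n/ν for C6H12 = 0.3779/1 = 0.3779
n/ν for O2 = 3.938/9 = 0.4376
Smallest n/ν is C6H12 → limiting reagent.
n(CO2) = (6/1) × 0.3779 = 2.267 mol
mass = 2.267 × 44.01 = 99.77 g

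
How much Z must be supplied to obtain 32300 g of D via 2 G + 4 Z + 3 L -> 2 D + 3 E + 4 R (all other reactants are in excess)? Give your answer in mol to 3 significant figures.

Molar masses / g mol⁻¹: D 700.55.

n(D) = 32300 / 700.55 = 46.11 mol
n(Z) = (4/2) × 46.11 = 92.22 mol

92.2 mol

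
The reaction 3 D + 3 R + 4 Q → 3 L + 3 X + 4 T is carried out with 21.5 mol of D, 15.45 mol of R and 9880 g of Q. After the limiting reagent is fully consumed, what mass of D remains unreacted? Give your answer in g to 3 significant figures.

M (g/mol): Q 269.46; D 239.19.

1450 g

n(D) = 21.50 mol
n(R) = 15.45 mol
n(Q) = 9880 / 269.46 = 36.67 mol
n/ν for D = 21.50/3 = 7.167
n/ν for R = 15.45/3 = 5.150
n/ν for Q = 36.67/4 = 9.168
Smallest n/ν is R → limiting reagent.
D consumed = (3/3) × 15.45 = 15.45 mol
D remaining = 21.50 − 15.45 = 6.050 mol
mass = 6.050 × 239.19 = 1447 g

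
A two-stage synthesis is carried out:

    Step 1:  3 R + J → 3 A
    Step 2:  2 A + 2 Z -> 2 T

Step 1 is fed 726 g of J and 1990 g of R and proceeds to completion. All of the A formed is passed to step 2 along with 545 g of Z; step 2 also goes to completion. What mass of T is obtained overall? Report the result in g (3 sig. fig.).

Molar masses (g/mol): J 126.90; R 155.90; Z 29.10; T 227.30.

2900 g

Step 1:
n(J) = 726.0 / 126.90 = 5.721 mol
n(R) = 1990 / 155.90 = 12.76 mol
n/ν for J = 5.721/1 = 5.721
n/ν for R = 12.76/3 = 4.253
Smallest n/ν is R → limiting reagent.
n(A) produced = (3/3) × 12.76 = 12.76 mol
Step 2:
n(A) available = 12.76 mol
n(Z) = 545.0 / 29.10 = 18.73 mol
n/ν for A = 12.76/2 = 6.380
n/ν for Z = 18.73/2 = 9.365
Smallest n/ν is A → limiting reagent.
n(T) = (2/2) × 12.76 = 12.76 mol
mass = 12.76 × 227.30 = 2900 g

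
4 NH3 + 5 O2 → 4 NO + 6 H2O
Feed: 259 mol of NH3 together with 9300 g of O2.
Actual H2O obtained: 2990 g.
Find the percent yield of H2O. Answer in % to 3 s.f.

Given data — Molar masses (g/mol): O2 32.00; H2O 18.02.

n(NH3) = 259.0 mol
n(O2) = 9300 / 32.00 = 290.6 mol
n/ν for NH3 = 259.0/4 = 64.75
n/ν for O2 = 290.6/5 = 58.12
Smallest n/ν is O2 → limiting reagent.
theoretical n(H2O) = (6/5) × 290.6 = 348.7 mol → 6284 g
% yield = 2990 / 6284 × 100 = 47.58 %

47.6 %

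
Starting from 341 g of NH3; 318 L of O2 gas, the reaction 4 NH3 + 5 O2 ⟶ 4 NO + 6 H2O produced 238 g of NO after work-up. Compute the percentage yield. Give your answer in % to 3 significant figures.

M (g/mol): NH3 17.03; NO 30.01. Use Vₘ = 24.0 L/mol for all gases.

n(NH3) = 341.0 / 17.03 = 20.02 mol
n(O2) = 318.0 / 24.0 = 13.25 mol
n/ν for NH3 = 20.02/4 = 5.005
n/ν for O2 = 13.25/5 = 2.650
Smallest n/ν is O2 → limiting reagent.
theoretical n(NO) = (4/5) × 13.25 = 10.60 mol → 318.1 g
% yield = 238 / 318.1 × 100 = 74.82 %

74.8 %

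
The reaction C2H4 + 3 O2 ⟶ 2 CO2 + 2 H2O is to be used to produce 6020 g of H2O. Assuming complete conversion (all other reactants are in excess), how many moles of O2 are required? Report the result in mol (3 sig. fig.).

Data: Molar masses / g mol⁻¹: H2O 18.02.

n(H2O) = 6020 / 18.02 = 334.1 mol
n(O2) = (3/2) × 334.1 = 501.2 mol

501 mol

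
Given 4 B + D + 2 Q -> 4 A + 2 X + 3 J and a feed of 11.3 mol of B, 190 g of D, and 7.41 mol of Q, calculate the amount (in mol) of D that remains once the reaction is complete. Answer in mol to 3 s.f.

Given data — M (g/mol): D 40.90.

1.82 mol

n(B) = 11.30 mol
n(D) = 190.0 / 40.90 = 4.645 mol
n(Q) = 7.410 mol
n/ν for B = 11.30/4 = 2.825
n/ν for D = 4.645/1 = 4.645
n/ν for Q = 7.410/2 = 3.705
Smallest n/ν is B → limiting reagent.
D consumed = (1/4) × 11.30 = 2.825 mol
D remaining = 4.645 − 2.825 = 1.820 mol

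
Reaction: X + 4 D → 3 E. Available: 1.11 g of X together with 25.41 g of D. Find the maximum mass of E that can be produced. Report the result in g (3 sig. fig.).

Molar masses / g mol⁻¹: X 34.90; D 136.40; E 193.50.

n(X) = 1.110 / 34.90 = 0.03181 mol
n(D) = 25.41 / 136.40 = 0.1863 mol
n/ν for X = 0.03181/1 = 0.03181
n/ν for D = 0.1863/4 = 0.04658
Smallest n/ν is X → limiting reagent.
n(E) = (3/1) × 0.03181 = 0.09543 mol
mass = 0.09543 × 193.50 = 18.47 g

18.5 g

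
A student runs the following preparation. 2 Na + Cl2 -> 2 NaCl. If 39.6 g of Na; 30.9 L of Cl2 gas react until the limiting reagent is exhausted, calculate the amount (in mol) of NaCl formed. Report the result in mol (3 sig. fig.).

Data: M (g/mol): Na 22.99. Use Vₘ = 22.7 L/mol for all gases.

n(Na) = 39.60 / 22.99 = 1.722 mol
n(Cl2) = 30.90 / 22.7 = 1.361 mol
n/ν → Na: 0.8610, Cl2: 1.361; Na is limiting.
n(NaCl) = (2/2) × 1.722 = 1.722 mol

1.72 mol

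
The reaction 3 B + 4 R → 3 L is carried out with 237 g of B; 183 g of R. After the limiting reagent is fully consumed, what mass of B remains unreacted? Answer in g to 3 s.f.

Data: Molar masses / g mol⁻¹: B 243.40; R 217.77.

83.6 g

n(B) = 237.0 / 243.40 = 0.9737 mol
n(R) = 183.0 / 217.77 = 0.8403 mol
n/ν for B = 0.9737/3 = 0.3246
n/ν for R = 0.8403/4 = 0.2101
Smallest n/ν is R → limiting reagent.
B consumed = (3/4) × 0.8403 = 0.6302 mol
B remaining = 0.9737 − 0.6302 = 0.3435 mol
mass = 0.3435 × 243.40 = 83.61 g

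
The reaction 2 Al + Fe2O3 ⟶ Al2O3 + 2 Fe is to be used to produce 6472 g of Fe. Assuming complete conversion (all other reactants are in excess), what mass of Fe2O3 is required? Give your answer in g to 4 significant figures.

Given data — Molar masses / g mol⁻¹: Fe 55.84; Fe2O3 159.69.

9254 g

n(Fe) = 6472 / 55.84 = 115.9 mol
n(Fe2O3) = (1/2) × 115.9 = 57.95 mol
mass = 57.95 × 159.69 = 9254 g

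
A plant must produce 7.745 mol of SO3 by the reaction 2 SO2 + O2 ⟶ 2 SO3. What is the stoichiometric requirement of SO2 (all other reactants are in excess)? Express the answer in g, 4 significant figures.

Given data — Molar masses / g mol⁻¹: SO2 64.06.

496.1 g

n(SO3) = 7.745 mol
n(SO2) = (2/2) × 7.745 = 7.745 mol
mass = 7.745 × 64.06 = 496.1 g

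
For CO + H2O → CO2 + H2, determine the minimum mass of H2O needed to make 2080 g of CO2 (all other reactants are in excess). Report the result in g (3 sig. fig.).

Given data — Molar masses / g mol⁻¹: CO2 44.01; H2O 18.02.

852 g

n(CO2) = 2080 / 44.01 = 47.26 mol
n(H2O) = (1/1) × 47.26 = 47.26 mol
mass = 47.26 × 18.02 = 851.6 g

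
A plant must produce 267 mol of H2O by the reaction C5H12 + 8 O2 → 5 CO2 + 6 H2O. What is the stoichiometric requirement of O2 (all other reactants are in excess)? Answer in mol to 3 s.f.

356 mol

n(H2O) = 267.0 mol
n(O2) = (8/6) × 267.0 = 356.0 mol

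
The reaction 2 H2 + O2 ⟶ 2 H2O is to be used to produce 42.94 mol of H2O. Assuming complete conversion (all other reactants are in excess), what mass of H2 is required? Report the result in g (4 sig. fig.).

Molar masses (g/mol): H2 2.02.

86.74 g

n(H2O) = 42.94 mol
n(H2) = (2/2) × 42.94 = 42.94 mol
mass = 42.94 × 2.02 = 86.74 g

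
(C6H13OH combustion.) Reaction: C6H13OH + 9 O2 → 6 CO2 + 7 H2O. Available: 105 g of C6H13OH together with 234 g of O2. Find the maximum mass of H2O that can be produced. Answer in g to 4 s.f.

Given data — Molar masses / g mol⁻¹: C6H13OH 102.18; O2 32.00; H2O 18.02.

102.5 g

n(C6H13OH) = 105.0 / 102.18 = 1.028 mol
n(O2) = 234.0 / 32.00 = 7.313 mol
n/ν for C6H13OH = 1.028/1 = 1.028
n/ν for O2 = 7.313/9 = 0.8126
Smallest n/ν is O2 → limiting reagent.
n(H2O) = (7/9) × 7.313 = 5.688 mol
mass = 5.688 × 18.02 = 102.5 g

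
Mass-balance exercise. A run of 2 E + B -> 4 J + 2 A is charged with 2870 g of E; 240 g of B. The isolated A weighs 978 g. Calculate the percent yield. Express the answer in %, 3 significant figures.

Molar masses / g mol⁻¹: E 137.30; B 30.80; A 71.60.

n(E) = 2870 / 137.30 = 20.90 mol
n(B) = 240.0 / 30.80 = 7.792 mol
n/ν → E: 10.45, B: 7.792; B is limiting.
theoretical n(A) = (2/1) × 7.792 = 15.58 mol → 1116 g
% yield = 978 / 1116 × 100 = 87.63 %

87.6 %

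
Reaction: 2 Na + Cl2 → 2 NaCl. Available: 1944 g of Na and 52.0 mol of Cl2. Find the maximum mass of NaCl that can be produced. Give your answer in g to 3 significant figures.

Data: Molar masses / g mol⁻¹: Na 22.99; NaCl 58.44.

4940 g

n(Na) = 1944 / 22.99 = 84.56 mol
n(Cl2) = 52.00 mol
n/ν → Na: 42.28, Cl2: 52.00; Na is limiting.
n(NaCl) = (2/2) × 84.56 = 84.56 mol
mass = 84.56 × 58.44 = 4942 g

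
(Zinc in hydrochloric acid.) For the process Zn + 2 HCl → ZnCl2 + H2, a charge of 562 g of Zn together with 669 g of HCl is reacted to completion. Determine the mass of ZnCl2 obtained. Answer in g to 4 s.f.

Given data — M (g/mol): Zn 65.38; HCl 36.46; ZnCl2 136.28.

n(Zn) = 562.0 / 65.38 = 8.596 mol
n(HCl) = 669.0 / 36.46 = 18.35 mol
n/ν for Zn = 8.596/1 = 8.596
n/ν for HCl = 18.35/2 = 9.175
Smallest n/ν is Zn → limiting reagent.
n(ZnCl2) = (1/1) × 8.596 = 8.596 mol
mass = 8.596 × 136.28 = 1171 g

1171 g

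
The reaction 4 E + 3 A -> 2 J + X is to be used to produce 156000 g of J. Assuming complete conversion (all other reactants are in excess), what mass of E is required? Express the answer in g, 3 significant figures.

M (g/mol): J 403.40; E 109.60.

n(J) = 156000 / 403.40 = 386.7 mol
n(E) = (4/2) × 386.7 = 773.4 mol
mass = 773.4 × 109.60 = 84760 g

84800 g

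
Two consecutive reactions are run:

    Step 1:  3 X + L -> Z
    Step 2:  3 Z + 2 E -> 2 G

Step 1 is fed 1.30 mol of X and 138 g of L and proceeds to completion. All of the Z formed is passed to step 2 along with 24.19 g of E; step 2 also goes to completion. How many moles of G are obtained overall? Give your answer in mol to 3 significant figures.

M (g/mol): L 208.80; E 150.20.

Step 1:
n(X) = 1.300 mol
n(L) = 138.0 / 208.80 = 0.6609 mol
n/ν → X: 0.4333, L: 0.6609; X is limiting.
n(Z) produced = (1/3) × 1.300 = 0.4333 mol
Step 2:
n(Z) available = 0.4333 mol
n(E) = 24.19 / 150.20 = 0.1611 mol
n/ν → Z: 0.1444, E: 0.08055; E is limiting.
n(G) = (2/2) × 0.1611 = 0.1611 mol

0.161 mol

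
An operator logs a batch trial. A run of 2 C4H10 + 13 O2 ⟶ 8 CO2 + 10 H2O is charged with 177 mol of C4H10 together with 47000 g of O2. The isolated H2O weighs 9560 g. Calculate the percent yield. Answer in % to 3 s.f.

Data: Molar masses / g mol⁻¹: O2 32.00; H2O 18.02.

n(C4H10) = 177.0 mol
n(O2) = 47000 / 32.00 = 1469 mol
n/ν for C4H10 = 177.0/2 = 88.50
n/ν for O2 = 1469/13 = 113.0
Smallest n/ν is C4H10 → limiting reagent.
theoretical n(H2O) = (10/2) × 177.0 = 885.0 mol → 15950 g
% yield = 9560 / 15950 × 100 = 59.94 %

59.9 %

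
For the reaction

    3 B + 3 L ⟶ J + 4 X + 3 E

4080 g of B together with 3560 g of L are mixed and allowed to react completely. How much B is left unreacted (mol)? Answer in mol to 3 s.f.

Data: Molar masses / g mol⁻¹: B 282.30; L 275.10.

1.51 mol

n(B) = 4080 / 282.30 = 14.45 mol
n(L) = 3560 / 275.10 = 12.94 mol
n/ν for B = 14.45/3 = 4.817
n/ν for L = 12.94/3 = 4.313
Smallest n/ν is L → limiting reagent.
B consumed = (3/3) × 12.94 = 12.94 mol
B remaining = 14.45 − 12.94 = 1.510 mol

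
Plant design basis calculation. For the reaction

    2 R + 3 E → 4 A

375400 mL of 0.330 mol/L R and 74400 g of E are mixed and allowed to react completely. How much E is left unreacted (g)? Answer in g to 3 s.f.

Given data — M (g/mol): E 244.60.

n(R) = 0.330 × 375400/1000 = 123.9 mol
n(E) = 74400 / 244.60 = 304.2 mol
n/ν for R = 123.9/2 = 61.95
n/ν for E = 304.2/3 = 101.4
Smallest n/ν is R → limiting reagent.
E consumed = (3/2) × 123.9 = 185.9 mol
E remaining = 304.2 − 185.9 = 118.3 mol
mass = 118.3 × 244.60 = 28940 g

28900 g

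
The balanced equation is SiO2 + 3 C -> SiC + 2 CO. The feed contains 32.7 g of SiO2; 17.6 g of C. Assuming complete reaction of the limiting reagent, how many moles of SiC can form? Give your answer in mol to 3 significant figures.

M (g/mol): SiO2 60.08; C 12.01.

n(SiO2) = 32.70 / 60.08 = 0.5443 mol
n(C) = 17.60 / 12.01 = 1.465 mol
n/ν for SiO2 = 0.5443/1 = 0.5443
n/ν for C = 1.465/3 = 0.4883
Smallest n/ν is C → limiting reagent.
n(SiC) = (1/3) × 1.465 = 0.4883 mol

0.488 mol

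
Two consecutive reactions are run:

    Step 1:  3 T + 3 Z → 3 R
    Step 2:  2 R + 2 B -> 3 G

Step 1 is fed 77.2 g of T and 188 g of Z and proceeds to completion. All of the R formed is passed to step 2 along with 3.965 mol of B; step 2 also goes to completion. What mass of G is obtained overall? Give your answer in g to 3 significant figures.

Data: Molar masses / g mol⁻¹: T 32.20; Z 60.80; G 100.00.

360 g

Step 1:
n(T) = 77.20 / 32.20 = 2.398 mol
n(Z) = 188.0 / 60.80 = 3.092 mol
n/ν for T = 2.398/3 = 0.7993
n/ν for Z = 3.092/3 = 1.031
Smallest n/ν is T → limiting reagent.
n(R) produced = (3/3) × 2.398 = 2.398 mol
Step 2:
n(R) available = 2.398 mol
n(B) = 3.965 mol
n/ν for R = 2.398/2 = 1.199
n/ν for B = 3.965/2 = 1.983
Smallest n/ν is R → limiting reagent.
n(G) = (3/2) × 2.398 = 3.597 mol
mass = 3.597 × 100.00 = 359.7 g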